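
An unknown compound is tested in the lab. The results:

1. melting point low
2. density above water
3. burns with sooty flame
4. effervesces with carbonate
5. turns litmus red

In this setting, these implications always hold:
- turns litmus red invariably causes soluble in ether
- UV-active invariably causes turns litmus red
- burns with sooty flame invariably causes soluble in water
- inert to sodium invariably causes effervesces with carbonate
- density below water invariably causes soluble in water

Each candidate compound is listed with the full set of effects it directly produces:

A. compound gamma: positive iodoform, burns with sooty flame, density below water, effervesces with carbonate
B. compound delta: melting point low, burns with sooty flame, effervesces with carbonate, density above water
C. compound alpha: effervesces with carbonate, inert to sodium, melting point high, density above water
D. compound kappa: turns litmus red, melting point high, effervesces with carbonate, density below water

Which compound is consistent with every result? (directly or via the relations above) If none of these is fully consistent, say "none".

none

Testing each hypothesis:
(A) compound gamma — melting point low ✗; density above water ✗; burns with sooty flame ✓; effervesces with carbonate ✓; turns litmus red ✗
(B) compound delta — does not account for turns litmus red
(C) compound alpha — melting point low ✗; density above water ✓; burns with sooty flame ✗; effervesces with carbonate ✓; turns litmus red ✗
(D) compound kappa — melting point low ✗; density above water ✗; burns with sooty flame ✗; effervesces with carbonate ✓; turns litmus red ✓
No candidate is consistent with all observations.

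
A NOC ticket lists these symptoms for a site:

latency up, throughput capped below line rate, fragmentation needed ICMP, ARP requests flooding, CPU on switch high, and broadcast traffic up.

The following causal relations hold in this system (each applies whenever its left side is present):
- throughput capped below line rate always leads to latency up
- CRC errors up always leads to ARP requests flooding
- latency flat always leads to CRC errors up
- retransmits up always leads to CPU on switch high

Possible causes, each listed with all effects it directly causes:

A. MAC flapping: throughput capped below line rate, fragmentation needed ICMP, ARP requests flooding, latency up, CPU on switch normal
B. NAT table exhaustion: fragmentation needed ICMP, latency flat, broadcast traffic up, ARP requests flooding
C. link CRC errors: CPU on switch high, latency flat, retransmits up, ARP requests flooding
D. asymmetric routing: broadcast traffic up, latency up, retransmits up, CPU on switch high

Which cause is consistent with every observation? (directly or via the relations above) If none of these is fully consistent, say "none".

Per-candidate check:
(A) MAC flapping — fails on CPU on switch high, broadcast traffic up (predicts CPU on switch normal, not CPU on switch high)
(B) NAT table exhaustion — latency up miss; throughput capped below line rate miss; fragmentation needed ICMP match; ARP requests flooding match; CPU on switch high miss; broadcast traffic up match
(C) link CRC errors — fails on latency up, throughput capped below line rate, fragmentation needed ICMP, broadcast traffic up (predicts latency flat, not latency up)
(D) asymmetric routing — latency up match; throughput capped below line rate miss; fragmentation needed ICMP miss; ARP requests flooding miss; CPU on switch high match; broadcast traffic up match
No candidate is consistent with all observations.

none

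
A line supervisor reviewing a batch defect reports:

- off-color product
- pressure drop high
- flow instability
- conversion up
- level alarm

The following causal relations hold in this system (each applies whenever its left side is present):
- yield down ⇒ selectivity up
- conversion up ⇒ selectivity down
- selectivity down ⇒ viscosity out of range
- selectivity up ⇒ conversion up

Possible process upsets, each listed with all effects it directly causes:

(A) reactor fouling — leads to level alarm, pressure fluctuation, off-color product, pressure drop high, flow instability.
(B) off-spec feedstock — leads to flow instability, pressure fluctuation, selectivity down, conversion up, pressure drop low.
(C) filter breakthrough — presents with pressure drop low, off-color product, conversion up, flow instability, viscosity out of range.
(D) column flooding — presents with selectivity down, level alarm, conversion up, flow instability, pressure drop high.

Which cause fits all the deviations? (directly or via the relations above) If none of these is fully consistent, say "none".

Checking each candidate against the observations:
(A) reactor fouling — off-color product yes; pressure drop high yes; flow instability yes; conversion up NO; level alarm yes
(B) off-spec feedstock — off-color product NO; pressure drop high NO; flow instability yes; conversion up yes; level alarm NO
(C) filter breakthrough — off-color product yes; pressure drop high NO; flow instability yes; conversion up yes; level alarm NO
(D) column flooding — off-color product NO; pressure drop high yes; flow instability yes; conversion up yes; level alarm yes
None of the listed candidates fits everything.

none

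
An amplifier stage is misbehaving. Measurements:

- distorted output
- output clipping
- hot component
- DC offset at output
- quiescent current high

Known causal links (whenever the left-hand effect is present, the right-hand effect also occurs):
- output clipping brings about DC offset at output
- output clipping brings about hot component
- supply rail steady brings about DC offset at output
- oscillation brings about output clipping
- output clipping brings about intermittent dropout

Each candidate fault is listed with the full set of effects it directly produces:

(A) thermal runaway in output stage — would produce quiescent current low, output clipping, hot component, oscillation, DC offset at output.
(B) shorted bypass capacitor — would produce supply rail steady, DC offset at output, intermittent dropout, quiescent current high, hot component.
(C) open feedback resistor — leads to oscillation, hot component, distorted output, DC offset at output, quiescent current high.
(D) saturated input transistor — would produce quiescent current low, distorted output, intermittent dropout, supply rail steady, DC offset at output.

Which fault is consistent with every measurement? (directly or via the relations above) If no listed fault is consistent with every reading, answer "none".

C

For each candidate, compare predicted effects to what was observed:
(A) thermal runaway in output stage — distorted output -; output clipping +; hot component +; DC offset at output +; quiescent current high -
(B) shorted bypass capacitor — distorted output -; output clipping -; hot component +; DC offset at output +; quiescent current high +
(C) open feedback resistor — accounts for every observation (output clipping via oscillation → output clipping)
(D) saturated input transistor — fails on output clipping, hot component, quiescent current high (predicts quiescent current low, not quiescent current high)
Only (C) is consistent with every observation.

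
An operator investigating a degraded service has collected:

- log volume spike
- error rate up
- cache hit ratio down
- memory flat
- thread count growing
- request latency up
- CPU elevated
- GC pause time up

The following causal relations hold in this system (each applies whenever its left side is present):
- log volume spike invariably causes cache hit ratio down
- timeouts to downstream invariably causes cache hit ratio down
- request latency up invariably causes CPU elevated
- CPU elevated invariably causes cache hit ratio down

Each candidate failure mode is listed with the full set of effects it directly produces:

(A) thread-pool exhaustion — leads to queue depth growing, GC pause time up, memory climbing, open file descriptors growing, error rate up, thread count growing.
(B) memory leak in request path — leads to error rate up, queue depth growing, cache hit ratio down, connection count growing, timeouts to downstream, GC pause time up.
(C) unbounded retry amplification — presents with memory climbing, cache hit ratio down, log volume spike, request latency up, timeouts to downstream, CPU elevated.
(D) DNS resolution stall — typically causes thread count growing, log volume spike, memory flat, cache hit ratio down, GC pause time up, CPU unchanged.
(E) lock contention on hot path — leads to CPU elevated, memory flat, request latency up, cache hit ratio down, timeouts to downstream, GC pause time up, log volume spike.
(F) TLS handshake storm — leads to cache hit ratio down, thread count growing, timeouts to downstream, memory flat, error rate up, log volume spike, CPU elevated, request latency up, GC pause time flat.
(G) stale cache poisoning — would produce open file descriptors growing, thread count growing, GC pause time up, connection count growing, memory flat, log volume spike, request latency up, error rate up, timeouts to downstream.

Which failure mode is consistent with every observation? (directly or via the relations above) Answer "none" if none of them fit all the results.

Testing each hypothesis:
(A) thread-pool exhaustion — log volume spike miss; error rate up match; cache hit ratio down miss; memory flat miss; thread count growing match; request latency up miss; CPU elevated miss; GC pause time up match
(B) memory leak in request path — log volume spike miss; error rate up match; cache hit ratio down match; memory flat miss; thread count growing miss; request latency up miss; CPU elevated miss; GC pause time up match
(C) unbounded retry amplification — fails on error rate up, memory flat, thread count growing, GC pause time up (predicts memory climbing, not memory flat)
(D) DNS resolution stall — fails on error rate up, request latency up, CPU elevated (predicts CPU unchanged, not CPU elevated)
(E) lock contention on hot path — log volume spike match; error rate up miss; cache hit ratio down match; memory flat match; thread count growing miss; request latency up match; CPU elevated match; GC pause time up match
(F) TLS handshake storm — log volume spike match; error rate up match; cache hit ratio down match; memory flat match; thread count growing match; request latency up match; CPU elevated match; GC pause time up miss
(G) stale cache poisoning — accounts for every observation (cache hit ratio down through timeouts to downstream → cache hit ratio down)
(G) alone accounts for all the evidence.

G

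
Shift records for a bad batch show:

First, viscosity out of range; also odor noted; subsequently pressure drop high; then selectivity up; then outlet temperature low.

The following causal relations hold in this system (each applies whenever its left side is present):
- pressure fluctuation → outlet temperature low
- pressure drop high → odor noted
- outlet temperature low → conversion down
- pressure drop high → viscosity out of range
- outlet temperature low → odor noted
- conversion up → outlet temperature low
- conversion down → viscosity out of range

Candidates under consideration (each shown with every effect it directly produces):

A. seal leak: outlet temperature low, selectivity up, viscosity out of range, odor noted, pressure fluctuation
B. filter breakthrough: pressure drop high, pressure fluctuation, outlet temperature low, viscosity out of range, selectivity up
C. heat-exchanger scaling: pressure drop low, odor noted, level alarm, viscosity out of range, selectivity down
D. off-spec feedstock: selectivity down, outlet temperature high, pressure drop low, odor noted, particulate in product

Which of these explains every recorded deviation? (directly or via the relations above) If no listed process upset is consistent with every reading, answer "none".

Checking each candidate against the observations:
(A) seal leak — does not account for pressure drop high
(B) filter breakthrough — accounts for every observation (odor noted via outlet temperature low → odor noted)
(C) heat-exchanger scaling — fails on pressure drop high, selectivity up, outlet temperature low (predicts pressure drop low, not pressure drop high; predicts selectivity down, not selectivity up)
(D) off-spec feedstock — viscosity out of range ✗; odor noted ✓; pressure drop high ✗; selectivity up ✗; outlet temperature low ✗
(B) alone accounts for all the evidence.

B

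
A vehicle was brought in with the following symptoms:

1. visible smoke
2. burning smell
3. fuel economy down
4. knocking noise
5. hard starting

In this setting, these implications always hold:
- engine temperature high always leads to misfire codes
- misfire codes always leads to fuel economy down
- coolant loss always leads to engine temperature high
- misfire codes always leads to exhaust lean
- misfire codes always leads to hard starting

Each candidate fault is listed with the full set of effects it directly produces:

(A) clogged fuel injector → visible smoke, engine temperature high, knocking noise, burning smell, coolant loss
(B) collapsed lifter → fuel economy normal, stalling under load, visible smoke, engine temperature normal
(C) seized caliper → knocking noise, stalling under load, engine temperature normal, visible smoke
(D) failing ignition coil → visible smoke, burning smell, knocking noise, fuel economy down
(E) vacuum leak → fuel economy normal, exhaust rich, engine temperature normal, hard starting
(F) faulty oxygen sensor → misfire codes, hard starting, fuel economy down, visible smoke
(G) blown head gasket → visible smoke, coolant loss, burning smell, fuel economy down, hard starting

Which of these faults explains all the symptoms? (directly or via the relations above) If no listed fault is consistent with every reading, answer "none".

For each candidate, compare predicted effects to what was observed:
(A) clogged fuel injector — visible smoke yes; burning smell yes; fuel economy down yes (via engine temperature high → misfire codes → fuel economy down); knocking noise yes; hard starting yes (via engine temperature high → misfire codes → hard starting)
(B) collapsed lifter — fails on burning smell, fuel economy down, knocking noise, hard starting (predicts fuel economy normal, not fuel economy down)
(C) seized caliper — does not account for burning smell, fuel economy down, hard starting
(D) failing ignition coil — does not account for hard starting
(E) vacuum leak — visible smoke NO; burning smell NO; fuel economy down NO; knocking noise NO; hard starting yes
(F) faulty oxygen sensor — visible smoke yes; burning smell NO; fuel economy down yes; knocking noise NO; hard starting yes
(G) blown head gasket — does not account for knocking noise
(A) is the only candidate with no mismatches.

A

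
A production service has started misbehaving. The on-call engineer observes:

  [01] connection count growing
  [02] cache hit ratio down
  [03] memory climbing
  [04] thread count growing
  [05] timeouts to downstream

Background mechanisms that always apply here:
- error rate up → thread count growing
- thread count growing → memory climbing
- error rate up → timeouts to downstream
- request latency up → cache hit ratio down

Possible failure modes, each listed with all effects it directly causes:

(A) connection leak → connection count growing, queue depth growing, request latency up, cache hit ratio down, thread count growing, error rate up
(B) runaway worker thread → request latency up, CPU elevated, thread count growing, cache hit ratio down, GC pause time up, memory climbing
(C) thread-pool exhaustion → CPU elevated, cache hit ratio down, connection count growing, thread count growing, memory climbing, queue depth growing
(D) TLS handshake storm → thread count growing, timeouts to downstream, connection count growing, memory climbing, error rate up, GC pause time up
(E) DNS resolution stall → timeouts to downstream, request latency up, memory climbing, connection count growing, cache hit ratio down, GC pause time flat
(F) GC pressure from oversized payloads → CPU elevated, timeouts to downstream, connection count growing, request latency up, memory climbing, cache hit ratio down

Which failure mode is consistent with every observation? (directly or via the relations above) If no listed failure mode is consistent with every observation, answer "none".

A

For each candidate, compare predicted effects to what was observed:
(A) connection leak — connection count growing +; cache hit ratio down +; memory climbing + (through thread count growing → memory climbing); thread count growing +; timeouts to downstream + (through error rate up → timeouts to downstream)
(B) runaway worker thread — does not account for connection count growing, timeouts to downstream
(C) thread-pool exhaustion — connection count growing +; cache hit ratio down +; memory climbing +; thread count growing +; timeouts to downstream -
(D) TLS handshake storm — connection count growing +; cache hit ratio down -; memory climbing +; thread count growing +; timeouts to downstream +
(E) DNS resolution stall — connection count growing +; cache hit ratio down +; memory climbing +; thread count growing -; timeouts to downstream +
(F) GC pressure from oversized payloads — connection count growing +; cache hit ratio down +; memory climbing +; thread count growing -; timeouts to downstream +
(A) is the only candidate with no mismatches.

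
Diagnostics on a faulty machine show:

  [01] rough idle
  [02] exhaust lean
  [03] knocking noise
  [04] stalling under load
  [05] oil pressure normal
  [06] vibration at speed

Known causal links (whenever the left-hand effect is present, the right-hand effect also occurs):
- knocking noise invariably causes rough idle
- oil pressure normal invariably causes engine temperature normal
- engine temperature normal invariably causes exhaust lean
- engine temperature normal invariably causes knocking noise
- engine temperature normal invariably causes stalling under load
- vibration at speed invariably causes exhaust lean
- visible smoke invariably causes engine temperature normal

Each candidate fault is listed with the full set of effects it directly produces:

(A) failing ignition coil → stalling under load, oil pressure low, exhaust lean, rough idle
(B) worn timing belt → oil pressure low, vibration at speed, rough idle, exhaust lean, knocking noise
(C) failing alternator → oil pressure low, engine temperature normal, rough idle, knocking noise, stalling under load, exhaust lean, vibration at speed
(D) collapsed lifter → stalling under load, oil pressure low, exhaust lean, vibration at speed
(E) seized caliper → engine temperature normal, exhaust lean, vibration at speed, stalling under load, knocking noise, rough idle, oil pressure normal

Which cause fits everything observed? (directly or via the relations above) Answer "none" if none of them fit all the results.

E

Testing each hypothesis:
(A) failing ignition coil — fails on knocking noise, oil pressure normal, vibration at speed (predicts oil pressure low, not oil pressure normal)
(B) worn timing belt — fails on stalling under load, oil pressure normal (predicts oil pressure low, not oil pressure normal)
(C) failing alternator — rough idle ✓; exhaust lean ✓; knocking noise ✓; stalling under load ✓; oil pressure normal ✗; vibration at speed ✓
(D) collapsed lifter — fails on rough idle, knocking noise, oil pressure normal (predicts oil pressure low, not oil pressure normal)
(E) seized caliper — accounts for every observation
Only (E) is consistent with every observation.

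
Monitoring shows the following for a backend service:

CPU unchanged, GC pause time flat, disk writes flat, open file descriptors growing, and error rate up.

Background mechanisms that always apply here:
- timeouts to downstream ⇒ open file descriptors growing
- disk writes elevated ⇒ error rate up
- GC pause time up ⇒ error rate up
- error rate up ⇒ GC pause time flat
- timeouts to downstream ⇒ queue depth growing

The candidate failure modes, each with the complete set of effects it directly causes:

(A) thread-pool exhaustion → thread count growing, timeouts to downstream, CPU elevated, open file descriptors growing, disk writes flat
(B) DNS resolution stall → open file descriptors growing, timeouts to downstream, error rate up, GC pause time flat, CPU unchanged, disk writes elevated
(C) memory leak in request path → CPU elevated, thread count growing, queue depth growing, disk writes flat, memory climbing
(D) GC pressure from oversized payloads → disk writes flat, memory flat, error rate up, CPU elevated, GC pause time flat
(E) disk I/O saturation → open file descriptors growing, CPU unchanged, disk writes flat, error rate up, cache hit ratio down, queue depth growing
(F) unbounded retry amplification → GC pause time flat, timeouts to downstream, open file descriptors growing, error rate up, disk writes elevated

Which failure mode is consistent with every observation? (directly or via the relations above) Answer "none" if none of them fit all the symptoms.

Checking each candidate against the observations:
(A) thread-pool exhaustion — CPU unchanged NO; GC pause time flat NO; disk writes flat yes; open file descriptors growing yes; error rate up NO
(B) DNS resolution stall — fails on disk writes flat (predicts disk writes elevated, not disk writes flat)
(C) memory leak in request path — CPU unchanged NO; GC pause time flat NO; disk writes flat yes; open file descriptors growing NO; error rate up NO
(D) GC pressure from oversized payloads — fails on CPU unchanged, open file descriptors growing (predicts CPU elevated, not CPU unchanged)
(E) disk I/O saturation — CPU unchanged yes; GC pause time flat yes (via error rate up → GC pause time flat); disk writes flat yes; open file descriptors growing yes; error rate up yes
(F) unbounded retry amplification — fails on CPU unchanged, disk writes flat (predicts disk writes elevated, not disk writes flat)
Only (E) is consistent with every observation.

E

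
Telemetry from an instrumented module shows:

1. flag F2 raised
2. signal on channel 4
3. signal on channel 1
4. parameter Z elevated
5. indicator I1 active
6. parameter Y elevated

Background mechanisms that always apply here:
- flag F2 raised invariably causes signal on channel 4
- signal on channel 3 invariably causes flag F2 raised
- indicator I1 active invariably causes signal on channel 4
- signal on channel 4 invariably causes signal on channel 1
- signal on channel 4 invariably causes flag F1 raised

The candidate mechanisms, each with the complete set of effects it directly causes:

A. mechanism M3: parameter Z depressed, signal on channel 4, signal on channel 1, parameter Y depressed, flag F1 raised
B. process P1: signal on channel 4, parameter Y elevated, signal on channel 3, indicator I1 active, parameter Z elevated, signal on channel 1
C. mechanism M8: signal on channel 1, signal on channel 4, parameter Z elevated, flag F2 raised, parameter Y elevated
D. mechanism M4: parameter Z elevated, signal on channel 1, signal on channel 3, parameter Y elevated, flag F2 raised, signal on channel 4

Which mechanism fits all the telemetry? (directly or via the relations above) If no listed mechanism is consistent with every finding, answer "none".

B

Per-candidate check:
(A) mechanism M3 — fails on flag F2 raised, parameter Z elevated, indicator I1 active, parameter Y elevated (predicts parameter Z depressed, not parameter Z elevated; predicts parameter Y depressed, not parameter Y elevated)
(B) process P1 — accounts for every observation (flag F2 raised through signal on channel 3 → flag F2 raised)
(C) mechanism M8 — flag F2 raised +; signal on channel 4 +; signal on channel 1 +; parameter Z elevated +; indicator I1 active -; parameter Y elevated +
(D) mechanism M4 — flag F2 raised +; signal on channel 4 +; signal on channel 1 +; parameter Z elevated +; indicator I1 active -; parameter Y elevated +
(B) alone accounts for all the evidence.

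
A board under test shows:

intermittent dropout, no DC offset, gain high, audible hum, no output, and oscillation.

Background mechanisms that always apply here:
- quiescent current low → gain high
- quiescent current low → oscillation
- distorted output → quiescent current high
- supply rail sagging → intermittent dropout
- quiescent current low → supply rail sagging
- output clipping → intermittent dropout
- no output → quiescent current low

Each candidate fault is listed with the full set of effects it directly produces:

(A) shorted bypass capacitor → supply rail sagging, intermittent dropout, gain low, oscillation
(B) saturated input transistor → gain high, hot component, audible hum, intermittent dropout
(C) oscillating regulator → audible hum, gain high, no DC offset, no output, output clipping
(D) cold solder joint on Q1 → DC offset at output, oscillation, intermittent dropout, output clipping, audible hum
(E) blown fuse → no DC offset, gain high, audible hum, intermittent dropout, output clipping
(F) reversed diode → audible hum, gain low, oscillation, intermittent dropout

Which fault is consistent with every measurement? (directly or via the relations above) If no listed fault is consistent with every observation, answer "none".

C

For each candidate, compare predicted effects to what was observed:
(A) shorted bypass capacitor — fails on no DC offset, gain high, audible hum, no output (predicts gain low, not gain high)
(B) saturated input transistor — does not account for no DC offset, no output, oscillation
(C) oscillating regulator — intermittent dropout yes (through output clipping → intermittent dropout); no DC offset yes; gain high yes; audible hum yes; no output yes; oscillation yes (through no output → quiescent current low → oscillation)
(D) cold solder joint on Q1 — fails on no DC offset, gain high, no output (predicts DC offset at output, not no DC offset)
(E) blown fuse — does not account for no output, oscillation
(F) reversed diode — intermittent dropout yes; no DC offset NO; gain high NO; audible hum yes; no output NO; oscillation yes
Only (C) is consistent with every observation.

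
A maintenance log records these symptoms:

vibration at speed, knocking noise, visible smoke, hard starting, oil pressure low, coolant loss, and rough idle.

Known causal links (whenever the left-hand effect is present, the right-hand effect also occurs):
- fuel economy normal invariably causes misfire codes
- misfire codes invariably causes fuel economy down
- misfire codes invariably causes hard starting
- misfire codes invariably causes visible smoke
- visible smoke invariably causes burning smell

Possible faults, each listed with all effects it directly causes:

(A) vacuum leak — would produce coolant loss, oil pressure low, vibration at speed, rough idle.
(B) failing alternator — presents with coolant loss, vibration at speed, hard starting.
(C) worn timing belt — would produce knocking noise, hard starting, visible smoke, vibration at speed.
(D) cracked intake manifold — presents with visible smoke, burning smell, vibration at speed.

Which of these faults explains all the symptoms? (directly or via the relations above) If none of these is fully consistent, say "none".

none

Per-candidate check:
(A) vacuum leak — vibration at speed match; knocking noise miss; visible smoke miss; hard starting miss; oil pressure low match; coolant loss match; rough idle match
(B) failing alternator — does not account for knocking noise, visible smoke, oil pressure low, rough idle
(C) worn timing belt — vibration at speed match; knocking noise match; visible smoke match; hard starting match; oil pressure low miss; coolant loss miss; rough idle miss
(D) cracked intake manifold — vibration at speed match; knocking noise miss; visible smoke match; hard starting miss; oil pressure low miss; coolant loss miss; rough idle miss
None of the listed candidates fits everything.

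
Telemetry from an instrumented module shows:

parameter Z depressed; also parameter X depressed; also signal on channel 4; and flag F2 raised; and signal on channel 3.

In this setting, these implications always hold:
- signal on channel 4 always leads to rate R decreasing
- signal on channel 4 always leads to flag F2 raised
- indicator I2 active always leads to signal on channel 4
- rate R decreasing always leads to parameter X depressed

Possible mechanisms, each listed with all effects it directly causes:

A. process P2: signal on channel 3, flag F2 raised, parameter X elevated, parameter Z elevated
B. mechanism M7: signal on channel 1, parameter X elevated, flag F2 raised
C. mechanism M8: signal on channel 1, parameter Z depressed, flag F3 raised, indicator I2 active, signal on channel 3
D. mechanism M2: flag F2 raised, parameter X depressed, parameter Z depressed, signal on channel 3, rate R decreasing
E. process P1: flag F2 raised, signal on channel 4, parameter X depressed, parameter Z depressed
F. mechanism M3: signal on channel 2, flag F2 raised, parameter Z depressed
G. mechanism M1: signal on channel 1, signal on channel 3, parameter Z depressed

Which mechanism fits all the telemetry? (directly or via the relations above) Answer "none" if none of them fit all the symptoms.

C

Per-candidate check:
(A) process P2 — parameter Z depressed NO; parameter X depressed NO; signal on channel 4 NO; flag F2 raised yes; signal on channel 3 yes
(B) mechanism M7 — parameter Z depressed NO; parameter X depressed NO; signal on channel 4 NO; flag F2 raised yes; signal on channel 3 NO
(C) mechanism M8 — parameter Z depressed yes; parameter X depressed yes (by indicator I2 active → signal on channel 4 → rate R decreasing → parameter X depressed); signal on channel 4 yes (by indicator I2 active → signal on channel 4); flag F2 raised yes (by indicator I2 active → signal on channel 4 → flag F2 raised); signal on channel 3 yes
(D) mechanism M2 — does not account for signal on channel 4
(E) process P1 — parameter Z depressed yes; parameter X depressed yes; signal on channel 4 yes; flag F2 raised yes; signal on channel 3 NO
(F) mechanism M3 — parameter Z depressed yes; parameter X depressed NO; signal on channel 4 NO; flag F2 raised yes; signal on channel 3 NO
(G) mechanism M1 — does not account for parameter X depressed, signal on channel 4, flag F2 raised
(C) is the only candidate with no mismatches.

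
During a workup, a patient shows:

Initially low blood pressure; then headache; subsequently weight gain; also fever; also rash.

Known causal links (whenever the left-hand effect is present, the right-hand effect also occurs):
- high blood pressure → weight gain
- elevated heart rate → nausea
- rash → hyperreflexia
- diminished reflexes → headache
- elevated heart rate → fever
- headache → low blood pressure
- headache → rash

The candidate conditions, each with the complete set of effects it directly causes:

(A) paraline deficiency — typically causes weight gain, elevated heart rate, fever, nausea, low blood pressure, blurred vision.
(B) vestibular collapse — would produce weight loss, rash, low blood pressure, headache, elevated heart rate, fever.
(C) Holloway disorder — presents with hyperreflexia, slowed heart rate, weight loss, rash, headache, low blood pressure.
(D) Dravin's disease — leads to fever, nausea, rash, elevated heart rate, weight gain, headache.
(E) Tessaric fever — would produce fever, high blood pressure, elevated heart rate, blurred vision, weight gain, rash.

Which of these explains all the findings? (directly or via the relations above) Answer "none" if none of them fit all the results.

Testing each hypothesis:
(A) paraline deficiency — does not account for headache, rash
(B) vestibular collapse — fails on weight gain (predicts weight loss, not weight gain)
(C) Holloway disorder — fails on weight gain, fever (predicts weight loss, not weight gain)
(D) Dravin's disease — accounts for every observation (low blood pressure by headache → low blood pressure)
(E) Tessaric fever — fails on low blood pressure, headache (predicts high blood pressure, not low blood pressure)
(D) alone accounts for all the evidence.

D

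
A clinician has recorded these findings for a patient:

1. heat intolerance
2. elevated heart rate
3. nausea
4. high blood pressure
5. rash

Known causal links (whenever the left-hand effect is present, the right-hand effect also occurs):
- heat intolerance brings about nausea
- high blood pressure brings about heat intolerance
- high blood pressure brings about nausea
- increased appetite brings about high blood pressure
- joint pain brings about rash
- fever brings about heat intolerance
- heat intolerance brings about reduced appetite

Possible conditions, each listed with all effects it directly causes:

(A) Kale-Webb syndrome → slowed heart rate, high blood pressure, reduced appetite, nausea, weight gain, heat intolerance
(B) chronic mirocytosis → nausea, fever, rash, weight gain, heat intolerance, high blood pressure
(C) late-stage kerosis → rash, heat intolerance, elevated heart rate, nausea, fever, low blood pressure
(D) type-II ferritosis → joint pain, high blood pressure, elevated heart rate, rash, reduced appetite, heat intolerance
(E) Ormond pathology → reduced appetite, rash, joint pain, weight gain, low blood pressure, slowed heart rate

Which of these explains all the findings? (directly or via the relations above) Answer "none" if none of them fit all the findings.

D

Checking each candidate against the observations:
(A) Kale-Webb syndrome — fails on elevated heart rate, rash (predicts slowed heart rate, not elevated heart rate)
(B) chronic mirocytosis — heat intolerance yes; elevated heart rate NO; nausea yes; high blood pressure yes; rash yes
(C) late-stage kerosis — heat intolerance yes; elevated heart rate yes; nausea yes; high blood pressure NO; rash yes
(D) type-II ferritosis — heat intolerance yes; elevated heart rate yes; nausea yes (via high blood pressure → nausea); high blood pressure yes; rash yes
(E) Ormond pathology — heat intolerance NO; elevated heart rate NO; nausea NO; high blood pressure NO; rash yes
(D) is the only candidate with no mismatches.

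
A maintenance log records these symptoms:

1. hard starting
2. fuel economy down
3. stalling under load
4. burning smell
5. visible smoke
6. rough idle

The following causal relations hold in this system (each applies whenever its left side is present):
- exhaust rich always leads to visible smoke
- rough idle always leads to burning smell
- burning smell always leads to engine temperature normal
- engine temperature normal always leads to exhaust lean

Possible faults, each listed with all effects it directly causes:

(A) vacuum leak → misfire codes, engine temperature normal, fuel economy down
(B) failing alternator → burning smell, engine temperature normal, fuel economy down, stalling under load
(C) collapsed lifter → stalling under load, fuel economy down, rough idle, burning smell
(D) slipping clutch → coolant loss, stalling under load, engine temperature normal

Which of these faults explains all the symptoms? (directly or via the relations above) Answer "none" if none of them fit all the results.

none

Testing each hypothesis:
(A) vacuum leak — hard starting ✗; fuel economy down ✓; stalling under load ✗; burning smell ✗; visible smoke ✗; rough idle ✗
(B) failing alternator — does not account for hard starting, visible smoke, rough idle
(C) collapsed lifter — does not account for hard starting, visible smoke
(D) slipping clutch — does not account for hard starting, fuel economy down, burning smell, visible smoke, rough idle
Every candidate fails on at least one observation.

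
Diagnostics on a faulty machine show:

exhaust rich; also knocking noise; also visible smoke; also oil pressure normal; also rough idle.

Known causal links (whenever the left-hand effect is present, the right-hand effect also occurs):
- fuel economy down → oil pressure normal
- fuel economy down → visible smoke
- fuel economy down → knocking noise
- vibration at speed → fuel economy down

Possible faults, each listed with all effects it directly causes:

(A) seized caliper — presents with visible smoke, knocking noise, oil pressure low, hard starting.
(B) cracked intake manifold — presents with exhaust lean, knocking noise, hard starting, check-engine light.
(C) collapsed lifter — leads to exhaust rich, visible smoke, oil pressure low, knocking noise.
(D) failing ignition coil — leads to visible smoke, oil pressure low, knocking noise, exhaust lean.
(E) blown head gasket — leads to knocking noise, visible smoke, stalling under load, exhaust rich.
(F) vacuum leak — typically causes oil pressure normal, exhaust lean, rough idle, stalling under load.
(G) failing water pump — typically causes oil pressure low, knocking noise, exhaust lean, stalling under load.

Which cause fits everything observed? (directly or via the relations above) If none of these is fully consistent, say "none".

none

For each candidate, compare predicted effects to what was observed:
(A) seized caliper — fails on exhaust rich, oil pressure normal, rough idle (predicts oil pressure low, not oil pressure normal)
(B) cracked intake manifold — exhaust rich ✗; knocking noise ✓; visible smoke ✗; oil pressure normal ✗; rough idle ✗
(C) collapsed lifter — fails on oil pressure normal, rough idle (predicts oil pressure low, not oil pressure normal)
(D) failing ignition coil — fails on exhaust rich, oil pressure normal, rough idle (predicts exhaust lean, not exhaust rich; predicts oil pressure low, not oil pressure normal)
(E) blown head gasket — does not account for oil pressure normal, rough idle
(F) vacuum leak — exhaust rich ✗; knocking noise ✗; visible smoke ✗; oil pressure normal ✓; rough idle ✓
(G) failing water pump — exhaust rich ✗; knocking noise ✓; visible smoke ✗; oil pressure normal ✗; rough idle ✗
Every candidate fails on at least one observation.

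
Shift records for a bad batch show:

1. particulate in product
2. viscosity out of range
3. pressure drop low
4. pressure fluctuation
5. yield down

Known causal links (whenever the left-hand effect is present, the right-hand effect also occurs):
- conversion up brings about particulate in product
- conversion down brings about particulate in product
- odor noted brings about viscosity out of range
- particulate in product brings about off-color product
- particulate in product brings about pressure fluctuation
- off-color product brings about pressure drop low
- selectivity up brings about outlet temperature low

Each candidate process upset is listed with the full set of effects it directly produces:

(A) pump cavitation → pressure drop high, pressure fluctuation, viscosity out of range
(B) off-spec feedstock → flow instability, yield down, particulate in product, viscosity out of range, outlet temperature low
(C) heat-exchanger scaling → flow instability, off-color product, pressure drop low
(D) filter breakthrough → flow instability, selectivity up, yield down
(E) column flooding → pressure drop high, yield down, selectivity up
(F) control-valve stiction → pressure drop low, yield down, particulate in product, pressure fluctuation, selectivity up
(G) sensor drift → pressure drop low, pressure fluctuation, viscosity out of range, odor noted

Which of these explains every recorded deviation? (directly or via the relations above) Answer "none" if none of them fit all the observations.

B

Testing each hypothesis:
(A) pump cavitation — fails on particulate in product, pressure drop low, yield down (predicts pressure drop high, not pressure drop low)
(B) off-spec feedstock — accounts for every observation (pressure drop low via particulate in product → off-color product → pressure drop low)
(C) heat-exchanger scaling — does not account for particulate in product, viscosity out of range, pressure fluctuation, yield down
(D) filter breakthrough — does not account for particulate in product, viscosity out of range, pressure drop low, pressure fluctuation
(E) column flooding — particulate in product -; viscosity out of range -; pressure drop low -; pressure fluctuation -; yield down +
(F) control-valve stiction — particulate in product +; viscosity out of range -; pressure drop low +; pressure fluctuation +; yield down +
(G) sensor drift — particulate in product -; viscosity out of range +; pressure drop low +; pressure fluctuation +; yield down -
Only (B) is consistent with every observation.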